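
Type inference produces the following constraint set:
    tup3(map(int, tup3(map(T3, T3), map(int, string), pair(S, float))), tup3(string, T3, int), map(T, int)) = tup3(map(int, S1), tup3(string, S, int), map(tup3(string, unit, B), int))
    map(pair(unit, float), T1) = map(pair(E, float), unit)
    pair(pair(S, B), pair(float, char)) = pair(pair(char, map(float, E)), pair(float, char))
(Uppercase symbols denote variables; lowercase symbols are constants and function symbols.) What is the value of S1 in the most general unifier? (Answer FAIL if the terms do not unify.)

Decompose tup3/3: map(int, tup3(map(T3, T3), map(int, string), pair(S, float))) = map(int, S1),  tup3(string, T3, int) = tup3(string, S, int),  map(T, int) = map(tup3(string, unit, B), int).
Decompose map/2: int = int,  tup3(map(T3, T3), map(int, string), pair(S, float)) = S1.
Delete trivial equation int = int.
Bind S1 := tup3(map(T3, T3), map(int, string), pair(S, float)); no other remaining equation mentions S1.
Decompose tup3/3: string = string,  T3 = S,  int = int.
Delete trivial equation string = string.
Bind T3 := S; no other remaining equation mentions T3. Substituting into the earlier binding gives S1 := tup3(map(S, S), map(int, string), pair(S, float)).
Delete trivial equation int = int.
Decompose map/2: T = tup3(string, unit, B),  int = int.
Bind T := tup3(string, unit, B); no other remaining equation mentions T.
Delete trivial equation int = int.
Decompose map/2: pair(unit, float) = pair(E, float),  T1 = unit.
Decompose pair/2: unit = E,  float = float.
Bind E := unit; substituting into the one remaining equation that mentions E gives: pair(pair(S, B), pair(float, char)) = pair(pair(char, map(float, unit)), pair(float, char)).
Delete trivial equation float = float.
Bind T1 := unit; no other remaining equation mentions T1.
Decompose pair/2: pair(S, B) = pair(char, map(float, unit)),  pair(float, char) = pair(float, char).
Decompose pair/2: S = char,  B = map(float, unit).
Bind S := char; no other remaining equation mentions S. Substituting into the earlier bindings gives S1 := tup3(map(char, char), map(int, string), pair(char, float)), T3 := char.
Bind B := map(float, unit); no other remaining equation mentions B. Substituting into the earlier binding gives T := tup3(string, unit, map(float, unit)).
Delete trivial equation pair(float, char) = pair(float, char).
MGU = { S1 := tup3(map(char, char), map(int, string), pair(char, float)), T3 := char, T := tup3(string, unit, map(float, unit)), E := unit, T1 := unit, S := char, B := map(float, unit) }, so S1 := tup3(map(char, char), map(int, string), pair(char, float)).

tup3(map(char, char), map(int, string), pair(char, float))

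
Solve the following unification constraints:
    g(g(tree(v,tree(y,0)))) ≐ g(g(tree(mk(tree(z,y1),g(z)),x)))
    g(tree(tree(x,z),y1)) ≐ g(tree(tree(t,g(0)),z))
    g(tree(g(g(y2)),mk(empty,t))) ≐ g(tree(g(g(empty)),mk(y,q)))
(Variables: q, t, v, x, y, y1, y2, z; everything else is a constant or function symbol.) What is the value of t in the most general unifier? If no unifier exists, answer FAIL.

tree(empty,0)

Decompose g/1: g(tree(v,tree(y,0))) ≐ g(tree(mk(tree(z,y1),g(z)),x)).
Decompose g/1: tree(v,tree(y,0)) ≐ tree(mk(tree(z,y1),g(z)),x).
Decompose tree/2: v ≐ mk(tree(z,y1),g(z)),  tree(y,0) ≐ x.
Bind v := mk(tree(z,y1),g(z)); no other remaining equation mentions v.
Bind x := tree(y,0); substituting into the one remaining equation that mentions x gives: g(tree(tree(tree(y,0),z),y1)) ≐ g(tree(tree(t,g(0)),z)).
Decompose g/1: tree(tree(tree(y,0),z),y1) ≐ tree(tree(t,g(0)),z).
Decompose tree/2: tree(tree(y,0),z) ≐ tree(t,g(0)),  y1 ≐ z.
Decompose tree/2: tree(y,0) ≐ t,  z ≐ g(0).
Bind t := tree(y,0); substituting into the one remaining equation that mentions t gives: g(tree(g(g(y2)),mk(empty,tree(y,0)))) ≐ g(tree(g(g(empty)),mk(y,q))).
Bind z := g(0); substituting into the one remaining equation that mentions z gives: y1 ≐ g(0). Substituting into the earlier binding gives v := mk(tree(g(0),y1),g(g(0))).
Bind y1 := g(0); no other remaining equation mentions y1. Substituting into the earlier binding gives v := mk(tree(g(0),g(0)),g(g(0))).
Decompose g/1: tree(g(g(y2)),mk(empty,tree(y,0))) ≐ tree(g(g(empty)),mk(y,q)).
Decompose tree/2: g(g(y2)) ≐ g(g(empty)),  mk(empty,tree(y,0)) ≐ mk(y,q).
Decompose g/1: g(y2) ≐ g(empty).
Decompose g/1: y2 ≐ empty.
Bind y2 := empty; no other remaining equation mentions y2.
Decompose mk/2: empty ≐ y,  tree(y,0) ≐ q.
Bind y := empty; substituting into the remaining equation gives: tree(empty,0) ≐ q. Substituting into the earlier bindings gives x := tree(empty,0), t := tree(empty,0).
Bind q := tree(empty,0).
MGU = { v -> mk(tree(g(0),g(0)),g(g(0))), x -> tree(empty,0), t -> tree(empty,0), z -> g(0), y1 -> g(0), y2 -> empty, y -> empty, q -> tree(empty,0) }, so t -> tree(empty,0).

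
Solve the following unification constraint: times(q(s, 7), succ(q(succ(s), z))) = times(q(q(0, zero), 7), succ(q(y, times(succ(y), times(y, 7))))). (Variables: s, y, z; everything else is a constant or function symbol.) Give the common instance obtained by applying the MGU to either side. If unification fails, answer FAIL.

Decompose times/2: q(s, 7) = q(q(0, zero), 7),  succ(q(succ(s), z)) = succ(q(y, times(succ(y), times(y, 7)))).
Decompose q/2: s = q(0, zero),  7 = 7.
Bind s := q(0, zero); substituting into the one remaining equation that mentions s gives: succ(q(succ(q(0, zero)), z)) = succ(q(y, times(succ(y), times(y, 7)))).
Delete trivial equation 7 = 7.
Decompose succ/1: q(succ(q(0, zero)), z) = q(y, times(succ(y), times(y, 7))).
Decompose q/2: succ(q(0, zero)) = y,  z = times(succ(y), times(y, 7)).
Bind y := succ(q(0, zero)); substituting into the remaining equation gives: z = times(succ(succ(q(0, zero))), times(succ(q(0, zero)), 7)).
Bind z := times(succ(succ(q(0, zero))), times(succ(q(0, zero)), 7)).
Applying the MGU to either side gives times(q(q(0, zero), 7), succ(q(succ(q(0, zero)), times(succ(succ(q(0, zero))), times(succ(q(0, zero)), 7))))).

times(q(q(0, zero), 7), succ(q(succ(q(0, zero)), times(succ(succ(q(0, zero))), times(succ(q(0, zero)), 7)))))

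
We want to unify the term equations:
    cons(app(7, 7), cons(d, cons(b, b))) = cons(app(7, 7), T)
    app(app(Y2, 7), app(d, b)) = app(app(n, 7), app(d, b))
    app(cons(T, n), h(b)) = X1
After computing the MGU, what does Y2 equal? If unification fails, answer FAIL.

Decompose cons/2: app(7, 7) = app(7, 7),  cons(d, cons(b, b)) = T.
Delete trivial equation app(7, 7) = app(7, 7).
Bind T := cons(d, cons(b, b)); substituting into the one remaining equation that mentions T gives: app(cons(cons(d, cons(b, b)), n), h(b)) = X1.
Decompose app/2: app(Y2, 7) = app(n, 7),  app(d, b) = app(d, b).
Decompose app/2: Y2 = n,  7 = 7.
Bind Y2 := n; no other remaining equation mentions Y2.
Delete trivial equation 7 = 7.
Delete trivial equation app(d, b) = app(d, b).
Bind X1 := app(cons(cons(d, cons(b, b)), n), h(b)).
MGU = { T ↦ cons(d, cons(b, b)), Y2 ↦ n, X1 ↦ app(cons(cons(d, cons(b, b)), n), h(b)) }, so Y2 ↦ n.

n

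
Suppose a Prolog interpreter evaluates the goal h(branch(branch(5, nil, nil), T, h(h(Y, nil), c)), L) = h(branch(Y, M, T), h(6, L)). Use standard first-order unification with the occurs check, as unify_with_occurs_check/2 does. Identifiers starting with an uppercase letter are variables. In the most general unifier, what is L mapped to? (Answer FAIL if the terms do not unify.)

Decompose h/2: branch(branch(5, nil, nil), T, h(h(Y, nil), c)) = branch(Y, M, T),  L = h(6, L).
Decompose branch/3: branch(5, nil, nil) = Y,  T = M,  h(h(Y, nil), c) = T.
Bind Y := branch(5, nil, nil); substituting into the one remaining equation that mentions Y gives: h(h(branch(5, nil, nil), nil), c) = T.
Bind T := M; substituting into the one remaining equation that mentions T gives: h(h(branch(5, nil, nil), nil), c) = M.
Bind M := h(h(branch(5, nil, nil), nil), c); no other remaining equation mentions M. Substituting into the earlier binding gives T := h(h(branch(5, nil, nil), nil), c).
Occurs check fails: L occurs in h(6, L); the equation L = h(6, L) has no finite solution.

FAIL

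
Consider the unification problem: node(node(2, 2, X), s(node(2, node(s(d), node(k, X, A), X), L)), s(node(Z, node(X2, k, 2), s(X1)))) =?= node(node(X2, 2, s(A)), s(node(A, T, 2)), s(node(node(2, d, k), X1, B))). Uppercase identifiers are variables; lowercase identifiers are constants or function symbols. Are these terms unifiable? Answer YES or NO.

YES

Decompose node/3: node(2, 2, X) =?= node(X2, 2, s(A)),  s(node(2, node(s(d), node(k, X, A), X), L)) =?= s(node(A, T, 2)),  s(node(Z, node(X2, k, 2), s(X1))) =?= s(node(node(2, d, k), X1, B)).
Decompose node/3: 2 =?= X2,  2 =?= 2,  X =?= s(A).
Bind X2 := 2; substituting into the one remaining equation that mentions X2 gives: s(node(Z, node(2, k, 2), s(X1))) =?= s(node(node(2, d, k), X1, B)).
Delete trivial equation 2 =?= 2.
Bind X := s(A); substituting into the one remaining equation that mentions X gives: s(node(2, node(s(d), node(k, s(A), A), s(A)), L)) =?= s(node(A, T, 2)).
Decompose s/1: node(2, node(s(d), node(k, s(A), A), s(A)), L) =?= node(A, T, 2).
Decompose node/3: 2 =?= A,  node(s(d), node(k, s(A), A), s(A)) =?= T,  L =?= 2.
Bind A := 2; substituting into the one remaining equation that mentions A gives: node(s(d), node(k, s(2), 2), s(2)) =?= T. Substituting into the earlier binding gives X := s(2).
Bind T := node(s(d), node(k, s(2), 2), s(2)); no other remaining equation mentions T.
Bind L := 2; no other remaining equation mentions L.
Decompose s/1: node(Z, node(2, k, 2), s(X1)) =?= node(node(2, d, k), X1, B).
Decompose node/3: Z =?= node(2, d, k),  node(2, k, 2) =?= X1,  s(X1) =?= B.
Bind Z := node(2, d, k); no other remaining equation mentions Z.
Bind X1 := node(2, k, 2); substituting into the remaining equation gives: s(node(2, k, 2)) =?= B.
Bind B := s(node(2, k, 2)).
No equations remain and no clash or occurs-check failure arose, so a unifier exists.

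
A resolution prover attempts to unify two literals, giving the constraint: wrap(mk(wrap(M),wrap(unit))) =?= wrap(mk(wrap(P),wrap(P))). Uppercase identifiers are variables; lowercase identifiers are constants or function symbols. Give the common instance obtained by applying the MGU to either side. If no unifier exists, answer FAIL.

Decompose wrap/1: mk(wrap(M),wrap(unit)) =?= mk(wrap(P),wrap(P)).
Decompose mk/2: wrap(M) =?= wrap(P),  wrap(unit) =?= wrap(P).
Decompose wrap/1: M =?= P.
Bind M := P; no other remaining equation mentions M.
Decompose wrap/1: unit =?= P.
Bind P := unit. Substituting into the earlier binding gives M := unit.
Applying the MGU to either side gives wrap(mk(wrap(unit),wrap(unit))).

wrap(mk(wrap(unit),wrap(unit)))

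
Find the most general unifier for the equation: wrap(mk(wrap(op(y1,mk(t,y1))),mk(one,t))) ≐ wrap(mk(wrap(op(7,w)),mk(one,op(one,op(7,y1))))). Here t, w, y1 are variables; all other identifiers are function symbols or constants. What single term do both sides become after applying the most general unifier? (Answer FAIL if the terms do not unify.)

Decompose wrap/1: mk(wrap(op(y1,mk(t,y1))),mk(one,t)) ≐ mk(wrap(op(7,w)),mk(one,op(one,op(7,y1)))).
Decompose mk/2: wrap(op(y1,mk(t,y1))) ≐ wrap(op(7,w)),  mk(one,t) ≐ mk(one,op(one,op(7,y1))).
Decompose wrap/1: op(y1,mk(t,y1)) ≐ op(7,w).
Decompose op/2: y1 ≐ 7,  mk(t,y1) ≐ w.
Bind y1 := 7; substituting into the remaining equations gives: mk(t,7) ≐ w,  mk(one,t) ≐ mk(one,op(one,op(7,7))).
Bind w := mk(t,7); no other remaining equation mentions w.
Decompose mk/2: one ≐ one,  t ≐ op(one,op(7,7)).
Delete trivial equation one ≐ one.
Bind t := op(one,op(7,7)). Substituting into the earlier binding gives w := mk(op(one,op(7,7)),7).
Applying the MGU to either side gives wrap(mk(wrap(op(7,mk(op(one,op(7,7)),7))),mk(one,op(one,op(7,7))))).

wrap(mk(wrap(op(7,mk(op(one,op(7,7)),7))),mk(one,op(one,op(7,7)))))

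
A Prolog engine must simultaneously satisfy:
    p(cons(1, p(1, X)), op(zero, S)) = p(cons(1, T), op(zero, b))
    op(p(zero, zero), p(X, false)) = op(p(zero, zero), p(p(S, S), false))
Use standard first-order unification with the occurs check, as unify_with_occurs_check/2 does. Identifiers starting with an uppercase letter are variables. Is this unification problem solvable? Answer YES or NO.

YES

Decompose p/2: cons(1, p(1, X)) = cons(1, T),  op(zero, S) = op(zero, b).
Decompose cons/2: 1 = 1,  p(1, X) = T.
Delete trivial equation 1 = 1.
Bind T := p(1, X); no other remaining equation mentions T.
Decompose op/2: zero = zero,  S = b.
Delete trivial equation zero = zero.
Bind S := b; substituting into the remaining equation gives: op(p(zero, zero), p(X, false)) = op(p(zero, zero), p(p(b, b), false)).
Decompose op/2: p(zero, zero) = p(zero, zero),  p(X, false) = p(p(b, b), false).
Delete trivial equation p(zero, zero) = p(zero, zero).
Decompose p/2: X = p(b, b),  false = false.
Bind X := p(b, b); no other remaining equation mentions X. Substituting into the earlier binding gives T := p(1, p(b, b)).
Delete trivial equation false = false.
No equations remain and no clash or occurs-check failure arose, so a unifier exists.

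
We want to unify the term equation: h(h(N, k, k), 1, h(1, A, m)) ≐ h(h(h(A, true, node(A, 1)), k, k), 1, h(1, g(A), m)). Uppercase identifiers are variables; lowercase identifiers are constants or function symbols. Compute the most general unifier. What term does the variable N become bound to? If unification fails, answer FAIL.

FAIL

Decompose h/3: h(N, k, k) ≐ h(h(A, true, node(A, 1)), k, k),  1 ≐ 1,  h(1, A, m) ≐ h(1, g(A), m).
Decompose h/3: N ≐ h(A, true, node(A, 1)),  k ≐ k,  k ≐ k.
Bind N := h(A, true, node(A, 1)); no other remaining equation mentions N.
Delete trivial equation k ≐ k.
Delete trivial equation k ≐ k.
Delete trivial equation 1 ≐ 1.
Decompose h/3: 1 ≐ 1,  A ≐ g(A),  m ≐ m.
Delete trivial equation 1 ≐ 1.
Occurs check fails: A occurs in g(A); the equation A ≐ g(A) has no finite solution.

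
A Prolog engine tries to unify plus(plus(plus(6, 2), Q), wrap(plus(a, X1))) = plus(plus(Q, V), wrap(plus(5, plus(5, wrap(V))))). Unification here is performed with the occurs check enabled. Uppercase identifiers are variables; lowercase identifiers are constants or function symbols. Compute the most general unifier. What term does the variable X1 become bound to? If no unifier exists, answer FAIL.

Decompose plus/2: plus(plus(6, 2), Q) = plus(Q, V),  wrap(plus(a, X1)) = wrap(plus(5, plus(5, wrap(V)))).
Decompose plus/2: plus(6, 2) = Q,  Q = V.
Bind Q := plus(6, 2); substituting into the one remaining equation that mentions Q gives: plus(6, 2) = V.
Bind V := plus(6, 2); substituting into the remaining equation gives: wrap(plus(a, X1)) = wrap(plus(5, plus(5, wrap(plus(6, 2))))).
Decompose wrap/1: plus(a, X1) = plus(5, plus(5, wrap(plus(6, 2)))).
Decompose plus/2: a = 5,  X1 = plus(5, wrap(plus(6, 2))).
Clash: constants a and 5 differ; no unifier exists.

FAIL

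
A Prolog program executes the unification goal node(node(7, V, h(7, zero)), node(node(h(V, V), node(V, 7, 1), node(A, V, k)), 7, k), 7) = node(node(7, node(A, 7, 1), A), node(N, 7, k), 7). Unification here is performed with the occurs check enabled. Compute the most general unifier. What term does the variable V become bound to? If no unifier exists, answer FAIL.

node(h(7, zero), 7, 1)

Decompose node/3: node(7, V, h(7, zero)) = node(7, node(A, 7, 1), A),  node(node(h(V, V), node(V, 7, 1), node(A, V, k)), 7, k) = node(N, 7, k),  7 = 7.
Decompose node/3: 7 = 7,  V = node(A, 7, 1),  h(7, zero) = A.
Delete trivial equation 7 = 7.
Bind V := node(A, 7, 1); substituting into the one remaining equation that mentions V gives: node(node(h(node(A, 7, 1), node(A, 7, 1)), node(node(A, 7, 1), 7, 1), node(A, node(A, 7, 1), k)), 7, k) = node(N, 7, k).
Bind A := h(7, zero); substituting into the one remaining equation that mentions A gives: node(node(h(node(h(7, zero), 7, 1), node(h(7, zero), 7, 1)), node(node(h(7, zero), 7, 1), 7, 1), node(h(7, zero), node(h(7, zero), 7, 1), k)), 7, k) = node(N, 7, k). Substituting into the earlier binding gives V := node(h(7, zero), 7, 1).
Decompose node/3: node(h(node(h(7, zero), 7, 1), node(h(7, zero), 7, 1)), node(node(h(7, zero), 7, 1), 7, 1), node(h(7, zero), node(h(7, zero), 7, 1), k)) = N,  7 = 7,  k = k.
Bind N := node(h(node(h(7, zero), 7, 1), node(h(7, zero), 7, 1)), node(node(h(7, zero), 7, 1), 7, 1), node(h(7, zero), node(h(7, zero), 7, 1), k)); no other remaining equation mentions N.
Delete trivial equation 7 = 7.
Delete trivial equation k = k.
Delete trivial equation 7 = 7.
MGU = { V = node(h(7, zero), 7, 1), A = h(7, zero), N = node(h(node(h(7, zero), 7, 1), node(h(7, zero), 7, 1)), node(node(h(7, zero), 7, 1), 7, 1), node(h(7, zero), node(h(7, zero), 7, 1), k)) }, so V = node(h(7, zero), 7, 1).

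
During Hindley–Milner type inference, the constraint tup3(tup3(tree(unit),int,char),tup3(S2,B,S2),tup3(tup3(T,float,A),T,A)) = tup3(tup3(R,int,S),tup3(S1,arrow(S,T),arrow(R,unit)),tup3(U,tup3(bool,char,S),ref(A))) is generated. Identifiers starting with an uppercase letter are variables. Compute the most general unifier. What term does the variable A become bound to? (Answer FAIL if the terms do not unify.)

FAIL

Decompose tup3/3: tup3(tree(unit),int,char) = tup3(R,int,S),  tup3(S2,B,S2) = tup3(S1,arrow(S,T),arrow(R,unit)),  tup3(tup3(T,float,A),T,A) = tup3(U,tup3(bool,char,S),ref(A)).
Decompose tup3/3: tree(unit) = R,  int = int,  char = S.
Bind R := tree(unit); substituting into the one remaining equation that mentions R gives: tup3(S2,B,S2) = tup3(S1,arrow(S,T),arrow(tree(unit),unit)).
Delete trivial equation int = int.
Bind S := char; substituting into the remaining equations gives: tup3(S2,B,S2) = tup3(S1,arrow(char,T),arrow(tree(unit),unit)),  tup3(tup3(T,float,A),T,A) = tup3(U,tup3(bool,char,char),ref(A)).
Decompose tup3/3: S2 = S1,  B = arrow(char,T),  S2 = arrow(tree(unit),unit).
Bind S2 := S1; substituting into the one remaining equation that mentions S2 gives: S1 = arrow(tree(unit),unit).
Bind B := arrow(char,T); no other remaining equation mentions B.
Bind S1 := arrow(tree(unit),unit); no other remaining equation mentions S1. Substituting into the earlier binding gives S2 := arrow(tree(unit),unit).
Decompose tup3/3: tup3(T,float,A) = U,  T = tup3(bool,char,char),  A = ref(A).
Bind U := tup3(T,float,A); no other remaining equation mentions U.
Bind T := tup3(bool,char,char); no other remaining equation mentions T. Substituting into the earlier bindings gives B := arrow(char,tup3(bool,char,char)), U := tup3(tup3(bool,char,char),float,A).
Occurs check fails: A occurs in ref(A); the equation A = ref(A) has no finite solution.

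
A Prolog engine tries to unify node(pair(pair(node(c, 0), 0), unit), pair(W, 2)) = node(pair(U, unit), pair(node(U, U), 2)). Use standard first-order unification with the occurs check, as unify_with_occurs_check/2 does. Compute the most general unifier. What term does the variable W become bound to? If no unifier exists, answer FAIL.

Decompose node/2: pair(pair(node(c, 0), 0), unit) = pair(U, unit),  pair(W, 2) = pair(node(U, U), 2).
Decompose pair/2: pair(node(c, 0), 0) = U,  unit = unit.
Bind U := pair(node(c, 0), 0); substituting into the one remaining equation that mentions U gives: pair(W, 2) = pair(node(pair(node(c, 0), 0), pair(node(c, 0), 0)), 2).
Delete trivial equation unit = unit.
Decompose pair/2: W = node(pair(node(c, 0), 0), pair(node(c, 0), 0)),  2 = 2.
Bind W := node(pair(node(c, 0), 0), pair(node(c, 0), 0)); no other remaining equation mentions W.
Delete trivial equation 2 = 2.
MGU = { U = pair(node(c, 0), 0), W = node(pair(node(c, 0), 0), pair(node(c, 0), 0)) }, so W = node(pair(node(c, 0), 0), pair(node(c, 0), 0)).

node(pair(node(c, 0), 0), pair(node(c, 0), 0))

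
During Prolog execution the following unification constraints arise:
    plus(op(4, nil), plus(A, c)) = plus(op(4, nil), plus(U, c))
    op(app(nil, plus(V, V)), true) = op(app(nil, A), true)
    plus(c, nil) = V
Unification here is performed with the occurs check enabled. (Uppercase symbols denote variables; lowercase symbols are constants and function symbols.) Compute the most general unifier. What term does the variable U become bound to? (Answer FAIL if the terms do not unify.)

Decompose plus/2: op(4, nil) = op(4, nil),  plus(A, c) = plus(U, c).
Delete trivial equation op(4, nil) = op(4, nil).
Decompose plus/2: A = U,  c = c.
Bind A := U; substituting into the one remaining equation that mentions A gives: op(app(nil, plus(V, V)), true) = op(app(nil, U), true).
Delete trivial equation c = c.
Decompose op/2: app(nil, plus(V, V)) = app(nil, U),  true = true.
Decompose app/2: nil = nil,  plus(V, V) = U.
Delete trivial equation nil = nil.
Bind U := plus(V, V); no other remaining equation mentions U. Substituting into the earlier binding gives A := plus(V, V).
Delete trivial equation true = true.
Bind V := plus(c, nil). Substituting into the earlier bindings gives A := plus(plus(c, nil), plus(c, nil)), U := plus(plus(c, nil), plus(c, nil)).
MGU = { A ↦ plus(plus(c, nil), plus(c, nil)), U ↦ plus(plus(c, nil), plus(c, nil)), V ↦ plus(c, nil) }, so U ↦ plus(plus(c, nil), plus(c, nil)).

plus(plus(c, nil), plus(c, nil))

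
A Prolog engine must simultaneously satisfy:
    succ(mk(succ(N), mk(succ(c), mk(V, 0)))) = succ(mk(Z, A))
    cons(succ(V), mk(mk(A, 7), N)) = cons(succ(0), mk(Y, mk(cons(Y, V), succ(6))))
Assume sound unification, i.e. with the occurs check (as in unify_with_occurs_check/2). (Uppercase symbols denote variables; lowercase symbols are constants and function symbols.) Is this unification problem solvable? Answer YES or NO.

YES

Decompose succ/1: mk(succ(N), mk(succ(c), mk(V, 0))) = mk(Z, A).
Decompose mk/2: succ(N) = Z,  mk(succ(c), mk(V, 0)) = A.
Bind Z := succ(N); no other remaining equation mentions Z.
Bind A := mk(succ(c), mk(V, 0)); substituting into the remaining equation gives: cons(succ(V), mk(mk(mk(succ(c), mk(V, 0)), 7), N)) = cons(succ(0), mk(Y, mk(cons(Y, V), succ(6)))).
Decompose cons/2: succ(V) = succ(0),  mk(mk(mk(succ(c), mk(V, 0)), 7), N) = mk(Y, mk(cons(Y, V), succ(6))).
Decompose succ/1: V = 0.
Bind V := 0; substituting into the remaining equation gives: mk(mk(mk(succ(c), mk(0, 0)), 7), N) = mk(Y, mk(cons(Y, 0), succ(6))). Substituting into the earlier binding gives A := mk(succ(c), mk(0, 0)).
Decompose mk/2: mk(mk(succ(c), mk(0, 0)), 7) = Y,  N = mk(cons(Y, 0), succ(6)).
Bind Y := mk(mk(succ(c), mk(0, 0)), 7); substituting into the remaining equation gives: N = mk(cons(mk(mk(succ(c), mk(0, 0)), 7), 0), succ(6)).
Bind N := mk(cons(mk(mk(succ(c), mk(0, 0)), 7), 0), succ(6)). Substituting into the earlier binding gives Z := succ(mk(cons(mk(mk(succ(c), mk(0, 0)), 7), 0), succ(6))).
No equations remain and no clash or occurs-check failure arose, so a unifier exists.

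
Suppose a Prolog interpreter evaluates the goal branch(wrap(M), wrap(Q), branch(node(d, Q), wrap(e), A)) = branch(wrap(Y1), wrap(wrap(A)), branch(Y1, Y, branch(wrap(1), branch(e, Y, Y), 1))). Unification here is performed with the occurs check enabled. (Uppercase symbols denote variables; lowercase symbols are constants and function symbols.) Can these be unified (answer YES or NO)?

YES

Decompose branch/3: wrap(M) = wrap(Y1),  wrap(Q) = wrap(wrap(A)),  branch(node(d, Q), wrap(e), A) = branch(Y1, Y, branch(wrap(1), branch(e, Y, Y), 1)).
Decompose wrap/1: M = Y1.
Bind M := Y1; no other remaining equation mentions M.
Decompose wrap/1: Q = wrap(A).
Bind Q := wrap(A); substituting into the remaining equation gives: branch(node(d, wrap(A)), wrap(e), A) = branch(Y1, Y, branch(wrap(1), branch(e, Y, Y), 1)).
Decompose branch/3: node(d, wrap(A)) = Y1,  wrap(e) = Y,  A = branch(wrap(1), branch(e, Y, Y), 1).
Bind Y1 := node(d, wrap(A)); no other remaining equation mentions Y1. Substituting into the earlier binding gives M := node(d, wrap(A)).
Bind Y := wrap(e); substituting into the remaining equation gives: A = branch(wrap(1), branch(e, wrap(e), wrap(e)), 1).
Bind A := branch(wrap(1), branch(e, wrap(e), wrap(e)), 1). Substituting into the earlier bindings gives M := node(d, wrap(branch(wrap(1), branch(e, wrap(e), wrap(e)), 1))), Q := wrap(branch(wrap(1), branch(e, wrap(e), wrap(e)), 1)), Y1 := node(d, wrap(branch(wrap(1), branch(e, wrap(e), wrap(e)), 1))).
No equations remain and no clash or occurs-check failure arose, so a unifier exists.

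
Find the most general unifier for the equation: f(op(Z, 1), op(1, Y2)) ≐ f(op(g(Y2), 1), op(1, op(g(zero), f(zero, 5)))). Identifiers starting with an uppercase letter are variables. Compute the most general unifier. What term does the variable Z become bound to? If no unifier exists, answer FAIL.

g(op(g(zero), f(zero, 5)))

Decompose f/2: op(Z, 1) ≐ op(g(Y2), 1),  op(1, Y2) ≐ op(1, op(g(zero), f(zero, 5))).
Decompose op/2: Z ≐ g(Y2),  1 ≐ 1.
Bind Z := g(Y2); no other remaining equation mentions Z.
Delete trivial equation 1 ≐ 1.
Decompose op/2: 1 ≐ 1,  Y2 ≐ op(g(zero), f(zero, 5)).
Delete trivial equation 1 ≐ 1.
Bind Y2 := op(g(zero), f(zero, 5)). Substituting into the earlier binding gives Z := g(op(g(zero), f(zero, 5))).
MGU = { Z ↦ g(op(g(zero), f(zero, 5))), Y2 ↦ op(g(zero), f(zero, 5)) }, so Z ↦ g(op(g(zero), f(zero, 5))).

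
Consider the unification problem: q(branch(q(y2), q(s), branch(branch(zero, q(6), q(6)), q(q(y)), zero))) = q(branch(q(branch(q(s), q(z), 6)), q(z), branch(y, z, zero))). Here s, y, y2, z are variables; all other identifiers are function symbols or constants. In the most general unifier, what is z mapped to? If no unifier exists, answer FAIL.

Decompose q/1: branch(q(y2), q(s), branch(branch(zero, q(6), q(6)), q(q(y)), zero)) = branch(q(branch(q(s), q(z), 6)), q(z), branch(y, z, zero)).
Decompose branch/3: q(y2) = q(branch(q(s), q(z), 6)),  q(s) = q(z),  branch(branch(zero, q(6), q(6)), q(q(y)), zero) = branch(y, z, zero).
Decompose q/1: y2 = branch(q(s), q(z), 6).
Bind y2 := branch(q(s), q(z), 6); no other remaining equation mentions y2.
Decompose q/1: s = z.
Bind s := z; no other remaining equation mentions s. Substituting into the earlier binding gives y2 := branch(q(z), q(z), 6).
Decompose branch/3: branch(zero, q(6), q(6)) = y,  q(q(y)) = z,  zero = zero.
Bind y := branch(zero, q(6), q(6)); substituting into the one remaining equation that mentions y gives: q(q(branch(zero, q(6), q(6)))) = z.
Bind z := q(q(branch(zero, q(6), q(6)))); no other remaining equation mentions z. Substituting into the earlier bindings gives y2 := branch(q(q(q(branch(zero, q(6), q(6))))), q(q(q(branch(zero, q(6), q(6))))), 6), s := q(q(branch(zero, q(6), q(6)))).
Delete trivial equation zero = zero.
MGU = { y2 -> branch(q(q(q(branch(zero, q(6), q(6))))), q(q(q(branch(zero, q(6), q(6))))), 6), s -> q(q(branch(zero, q(6), q(6)))), y -> branch(zero, q(6), q(6)), z -> q(q(branch(zero, q(6), q(6)))) }, so z -> q(q(branch(zero, q(6), q(6)))).

q(q(branch(zero, q(6), q(6))))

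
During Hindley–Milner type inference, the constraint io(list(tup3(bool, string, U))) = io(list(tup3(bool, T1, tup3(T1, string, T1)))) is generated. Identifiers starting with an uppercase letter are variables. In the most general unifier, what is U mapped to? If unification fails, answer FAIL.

Decompose io/1: list(tup3(bool, string, U)) = list(tup3(bool, T1, tup3(T1, string, T1))).
Decompose list/1: tup3(bool, string, U) = tup3(bool, T1, tup3(T1, string, T1)).
Decompose tup3/3: bool = bool,  string = T1,  U = tup3(T1, string, T1).
Delete trivial equation bool = bool.
Bind T1 := string; substituting into the remaining equation gives: U = tup3(string, string, string).
Bind U := tup3(string, string, string).
MGU = { T1 := string, U := tup3(string, string, string) }, so U := tup3(string, string, string).

tup3(string, string, string)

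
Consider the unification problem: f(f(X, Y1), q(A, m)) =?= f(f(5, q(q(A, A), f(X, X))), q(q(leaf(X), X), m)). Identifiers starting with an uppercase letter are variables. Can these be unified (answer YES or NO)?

YES

Decompose f/2: f(X, Y1) =?= f(5, q(q(A, A), f(X, X))),  q(A, m) =?= q(q(leaf(X), X), m).
Decompose f/2: X =?= 5,  Y1 =?= q(q(A, A), f(X, X)).
Bind X := 5; substituting into the remaining equations gives: Y1 =?= q(q(A, A), f(5, 5)),  q(A, m) =?= q(q(leaf(5), 5), m).
Bind Y1 := q(q(A, A), f(5, 5)); no other remaining equation mentions Y1.
Decompose q/2: A =?= q(leaf(5), 5),  m =?= m.
Bind A := q(leaf(5), 5); no other remaining equation mentions A. Substituting into the earlier binding gives Y1 := q(q(q(leaf(5), 5), q(leaf(5), 5)), f(5, 5)).
Delete trivial equation m =?= m.
No equations remain and no clash or occurs-check failure arose, so a unifier exists.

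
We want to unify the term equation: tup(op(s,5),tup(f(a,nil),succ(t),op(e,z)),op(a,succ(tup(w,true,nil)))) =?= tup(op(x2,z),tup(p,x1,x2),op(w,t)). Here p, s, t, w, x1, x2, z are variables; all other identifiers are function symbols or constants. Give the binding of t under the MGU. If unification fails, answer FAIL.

succ(tup(a,true,nil))

Decompose tup/3: op(s,5) =?= op(x2,z),  tup(f(a,nil),succ(t),op(e,z)) =?= tup(p,x1,x2),  op(a,succ(tup(w,true,nil))) =?= op(w,t).
Decompose op/2: s =?= x2,  5 =?= z.
Bind s := x2; no other remaining equation mentions s.
Bind z := 5; substituting into the one remaining equation that mentions z gives: tup(f(a,nil),succ(t),op(e,5)) =?= tup(p,x1,x2).
Decompose tup/3: f(a,nil) =?= p,  succ(t) =?= x1,  op(e,5) =?= x2.
Bind p := f(a,nil); no other remaining equation mentions p.
Bind x1 := succ(t); no other remaining equation mentions x1.
Bind x2 := op(e,5); no other remaining equation mentions x2. Substituting into the earlier binding gives s := op(e,5).
Decompose op/2: a =?= w,  succ(tup(w,true,nil)) =?= t.
Bind w := a; substituting into the remaining equation gives: succ(tup(a,true,nil)) =?= t.
Bind t := succ(tup(a,true,nil)). Substituting into the earlier binding gives x1 := succ(succ(tup(a,true,nil))).
MGU = { s ↦ op(e,5), z ↦ 5, p ↦ f(a,nil), x1 ↦ succ(succ(tup(a,true,nil))), x2 ↦ op(e,5), w ↦ a, t ↦ succ(tup(a,true,nil)) }, so t ↦ succ(tup(a,true,nil)).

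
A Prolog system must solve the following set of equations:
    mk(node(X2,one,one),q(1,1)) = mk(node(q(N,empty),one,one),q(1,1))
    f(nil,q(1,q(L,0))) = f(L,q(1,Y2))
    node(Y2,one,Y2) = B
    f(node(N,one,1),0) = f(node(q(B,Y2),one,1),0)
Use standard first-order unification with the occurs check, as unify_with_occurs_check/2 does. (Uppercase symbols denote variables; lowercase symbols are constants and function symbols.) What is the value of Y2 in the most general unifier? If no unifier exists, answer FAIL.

Decompose mk/2: node(X2,one,one) = node(q(N,empty),one,one),  q(1,1) = q(1,1).
Decompose node/3: X2 = q(N,empty),  one = one,  one = one.
Bind X2 := q(N,empty); no other remaining equation mentions X2.
Delete trivial equation one = one.
Delete trivial equation one = one.
Delete trivial equation q(1,1) = q(1,1).
Decompose f/2: nil = L,  q(1,q(L,0)) = q(1,Y2).
Bind L := nil; substituting into the one remaining equation that mentions L gives: q(1,q(nil,0)) = q(1,Y2).
Decompose q/2: 1 = 1,  q(nil,0) = Y2.
Delete trivial equation 1 = 1.
Bind Y2 := q(nil,0); substituting into the remaining equations gives: node(q(nil,0),one,q(nil,0)) = B,  f(node(N,one,1),0) = f(node(q(B,q(nil,0)),one,1),0).
Bind B := node(q(nil,0),one,q(nil,0)); substituting into the remaining equation gives: f(node(N,one,1),0) = f(node(q(node(q(nil,0),one,q(nil,0)),q(nil,0)),one,1),0).
Decompose f/2: node(N,one,1) = node(q(node(q(nil,0),one,q(nil,0)),q(nil,0)),one,1),  0 = 0.
Decompose node/3: N = q(node(q(nil,0),one,q(nil,0)),q(nil,0)),  one = one,  1 = 1.
Bind N := q(node(q(nil,0),one,q(nil,0)),q(nil,0)); no other remaining equation mentions N. Substituting into the earlier binding gives X2 := q(q(node(q(nil,0),one,q(nil,0)),q(nil,0)),empty).
Delete trivial equation one = one.
Delete trivial equation 1 = 1.
Delete trivial equation 0 = 0.
MGU = { X2 = q(q(node(q(nil,0),one,q(nil,0)),q(nil,0)),empty), L = nil, Y2 = q(nil,0), B = node(q(nil,0),one,q(nil,0)), N = q(node(q(nil,0),one,q(nil,0)),q(nil,0)) }, so Y2 = q(nil,0).

q(nil,0)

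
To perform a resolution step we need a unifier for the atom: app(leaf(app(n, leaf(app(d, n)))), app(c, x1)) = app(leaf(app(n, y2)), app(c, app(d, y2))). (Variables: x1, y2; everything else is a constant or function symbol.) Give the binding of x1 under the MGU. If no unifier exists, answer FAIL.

Decompose app/2: leaf(app(n, leaf(app(d, n)))) = leaf(app(n, y2)),  app(c, x1) = app(c, app(d, y2)).
Decompose leaf/1: app(n, leaf(app(d, n))) = app(n, y2).
Decompose app/2: n = n,  leaf(app(d, n)) = y2.
Delete trivial equation n = n.
Bind y2 := leaf(app(d, n)); substituting into the remaining equation gives: app(c, x1) = app(c, app(d, leaf(app(d, n)))).
Decompose app/2: c = c,  x1 = app(d, leaf(app(d, n))).
Delete trivial equation c = c.
Bind x1 := app(d, leaf(app(d, n))).
MGU = { y2 -> leaf(app(d, n)), x1 -> app(d, leaf(app(d, n))) }, so x1 -> app(d, leaf(app(d, n))).

app(d, leaf(app(d, n)))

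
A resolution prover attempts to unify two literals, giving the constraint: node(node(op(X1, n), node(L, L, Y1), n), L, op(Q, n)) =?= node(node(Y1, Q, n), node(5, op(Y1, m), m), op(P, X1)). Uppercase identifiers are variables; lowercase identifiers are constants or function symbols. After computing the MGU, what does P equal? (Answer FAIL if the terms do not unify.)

Decompose node/3: node(op(X1, n), node(L, L, Y1), n) =?= node(Y1, Q, n),  L =?= node(5, op(Y1, m), m),  op(Q, n) =?= op(P, X1).
Decompose node/3: op(X1, n) =?= Y1,  node(L, L, Y1) =?= Q,  n =?= n.
Bind Y1 := op(X1, n); substituting into the 2 remaining equations that mention Y1 gives: node(L, L, op(X1, n)) =?= Q,  L =?= node(5, op(op(X1, n), m), m).
Bind Q := node(L, L, op(X1, n)); substituting into the one remaining equation that mentions Q gives: op(node(L, L, op(X1, n)), n) =?= op(P, X1).
Delete trivial equation n =?= n.
Bind L := node(5, op(op(X1, n), m), m); substituting into the remaining equation gives: op(node(node(5, op(op(X1, n), m), m), node(5, op(op(X1, n), m), m), op(X1, n)), n) =?= op(P, X1). Substituting into the earlier binding gives Q := node(node(5, op(op(X1, n), m), m), node(5, op(op(X1, n), m), m), op(X1, n)).
Decompose op/2: node(node(5, op(op(X1, n), m), m), node(5, op(op(X1, n), m), m), op(X1, n)) =?= P,  n =?= X1.
Bind P := node(node(5, op(op(X1, n), m), m), node(5, op(op(X1, n), m), m), op(X1, n)); no other remaining equation mentions P.
Bind X1 := n. Substituting into the earlier bindings gives Y1 := op(n, n), Q := node(node(5, op(op(n, n), m), m), node(5, op(op(n, n), m), m), op(n, n)), L := node(5, op(op(n, n), m), m), P := node(node(5, op(op(n, n), m), m), node(5, op(op(n, n), m), m), op(n, n)).
MGU = { Y1 ↦ op(n, n), Q ↦ node(node(5, op(op(n, n), m), m), node(5, op(op(n, n), m), m), op(n, n)), L ↦ node(5, op(op(n, n), m), m), P ↦ node(node(5, op(op(n, n), m), m), node(5, op(op(n, n), m), m), op(n, n)), X1 ↦ n }, so P ↦ node(node(5, op(op(n, n), m), m), node(5, op(op(n, n), m), m), op(n, n)).

node(node(5, op(op(n, n), m), m), node(5, op(op(n, n), m), m), op(n, n))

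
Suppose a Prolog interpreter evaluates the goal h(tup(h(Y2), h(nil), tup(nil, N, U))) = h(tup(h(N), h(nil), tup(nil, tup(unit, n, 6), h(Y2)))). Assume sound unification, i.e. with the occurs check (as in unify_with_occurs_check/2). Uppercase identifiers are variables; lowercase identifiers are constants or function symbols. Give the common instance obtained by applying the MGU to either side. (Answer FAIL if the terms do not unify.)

h(tup(h(tup(unit, n, 6)), h(nil), tup(nil, tup(unit, n, 6), h(tup(unit, n, 6)))))

Decompose h/1: tup(h(Y2), h(nil), tup(nil, N, U)) = tup(h(N), h(nil), tup(nil, tup(unit, n, 6), h(Y2))).
Decompose tup/3: h(Y2) = h(N),  h(nil) = h(nil),  tup(nil, N, U) = tup(nil, tup(unit, n, 6), h(Y2)).
Decompose h/1: Y2 = N.
Bind Y2 := N; substituting into the one remaining equation that mentions Y2 gives: tup(nil, N, U) = tup(nil, tup(unit, n, 6), h(N)).
Delete trivial equation h(nil) = h(nil).
Decompose tup/3: nil = nil,  N = tup(unit, n, 6),  U = h(N).
Delete trivial equation nil = nil.
Bind N := tup(unit, n, 6); substituting into the remaining equation gives: U = h(tup(unit, n, 6)). Substituting into the earlier binding gives Y2 := tup(unit, n, 6).
Bind U := h(tup(unit, n, 6)).
Applying the MGU to either side gives h(tup(h(tup(unit, n, 6)), h(nil), tup(nil, tup(unit, n, 6), h(tup(unit, n, 6))))).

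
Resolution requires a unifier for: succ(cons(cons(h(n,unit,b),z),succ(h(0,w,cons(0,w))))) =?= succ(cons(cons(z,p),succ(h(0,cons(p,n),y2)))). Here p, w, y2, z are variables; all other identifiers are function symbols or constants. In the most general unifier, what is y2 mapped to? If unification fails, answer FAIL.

Decompose succ/1: cons(cons(h(n,unit,b),z),succ(h(0,w,cons(0,w)))) =?= cons(cons(z,p),succ(h(0,cons(p,n),y2))).
Decompose cons/2: cons(h(n,unit,b),z) =?= cons(z,p),  succ(h(0,w,cons(0,w))) =?= succ(h(0,cons(p,n),y2)).
Decompose cons/2: h(n,unit,b) =?= z,  z =?= p.
Bind z := h(n,unit,b); substituting into the one remaining equation that mentions z gives: h(n,unit,b) =?= p.
Bind p := h(n,unit,b); substituting into the remaining equation gives: succ(h(0,w,cons(0,w))) =?= succ(h(0,cons(h(n,unit,b),n),y2)).
Decompose succ/1: h(0,w,cons(0,w)) =?= h(0,cons(h(n,unit,b),n),y2).
Decompose h/3: 0 =?= 0,  w =?= cons(h(n,unit,b),n),  cons(0,w) =?= y2.
Delete trivial equation 0 =?= 0.
Bind w := cons(h(n,unit,b),n); substituting into the remaining equation gives: cons(0,cons(h(n,unit,b),n)) =?= y2.
Bind y2 := cons(0,cons(h(n,unit,b),n)).
MGU = { z ↦ h(n,unit,b), p ↦ h(n,unit,b), w ↦ cons(h(n,unit,b),n), y2 ↦ cons(0,cons(h(n,unit,b),n)) }, so y2 ↦ cons(0,cons(h(n,unit,b),n)).

cons(0,cons(h(n,unit,b),n))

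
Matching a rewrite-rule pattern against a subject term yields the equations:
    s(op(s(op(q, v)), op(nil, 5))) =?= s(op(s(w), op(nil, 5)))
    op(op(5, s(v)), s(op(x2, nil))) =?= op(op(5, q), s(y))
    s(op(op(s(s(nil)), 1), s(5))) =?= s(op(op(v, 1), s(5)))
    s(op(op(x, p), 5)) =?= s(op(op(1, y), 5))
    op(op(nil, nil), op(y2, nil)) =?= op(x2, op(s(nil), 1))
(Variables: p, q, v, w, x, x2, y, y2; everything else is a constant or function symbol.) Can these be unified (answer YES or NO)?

Decompose s/1: op(s(op(q, v)), op(nil, 5)) =?= op(s(w), op(nil, 5)).
Decompose op/2: s(op(q, v)) =?= s(w),  op(nil, 5) =?= op(nil, 5).
Decompose s/1: op(q, v) =?= w.
Bind w := op(q, v); no other remaining equation mentions w.
Delete trivial equation op(nil, 5) =?= op(nil, 5).
Decompose op/2: op(5, s(v)) =?= op(5, q),  s(op(x2, nil)) =?= s(y).
Decompose op/2: 5 =?= 5,  s(v) =?= q.
Delete trivial equation 5 =?= 5.
Bind q := s(v); no other remaining equation mentions q. Substituting into the earlier binding gives w := op(s(v), v).
Decompose s/1: op(x2, nil) =?= y.
Bind y := op(x2, nil); substituting into the one remaining equation that mentions y gives: s(op(op(x, p), 5)) =?= s(op(op(1, op(x2, nil)), 5)).
Decompose s/1: op(op(s(s(nil)), 1), s(5)) =?= op(op(v, 1), s(5)).
Decompose op/2: op(s(s(nil)), 1) =?= op(v, 1),  s(5) =?= s(5).
Decompose op/2: s(s(nil)) =?= v,  1 =?= 1.
Bind v := s(s(nil)); no other remaining equation mentions v. Substituting into the earlier bindings gives w := op(s(s(s(nil))), s(s(nil))), q := s(s(s(nil))).
Delete trivial equation 1 =?= 1.
Delete trivial equation s(5) =?= s(5).
Decompose s/1: op(op(x, p), 5) =?= op(op(1, op(x2, nil)), 5).
Decompose op/2: op(x, p) =?= op(1, op(x2, nil)),  5 =?= 5.
Decompose op/2: x =?= 1,  p =?= op(x2, nil).
Bind x := 1; no other remaining equation mentions x.
Bind p := op(x2, nil); no other remaining equation mentions p.
Delete trivial equation 5 =?= 5.
Decompose op/2: op(nil, nil) =?= x2,  op(y2, nil) =?= op(s(nil), 1).
Bind x2 := op(nil, nil); no other remaining equation mentions x2. Substituting into the earlier bindings gives y := op(op(nil, nil), nil), p := op(op(nil, nil), nil).
Decompose op/2: y2 =?= s(nil),  nil =?= 1.
Bind y2 := s(nil); no other remaining equation mentions y2.
Clash: constants nil and 1 differ; no unifier exists.

NO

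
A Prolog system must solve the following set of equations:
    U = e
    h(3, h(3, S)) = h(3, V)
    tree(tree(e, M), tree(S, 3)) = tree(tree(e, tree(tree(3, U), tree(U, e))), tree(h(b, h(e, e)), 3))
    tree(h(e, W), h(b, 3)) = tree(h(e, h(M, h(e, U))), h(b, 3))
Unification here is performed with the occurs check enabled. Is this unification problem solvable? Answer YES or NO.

YES

Bind U := e; substituting into the 2 remaining equations that mention U gives: tree(tree(e, M), tree(S, 3)) = tree(tree(e, tree(tree(3, e), tree(e, e))), tree(h(b, h(e, e)), 3)),  tree(h(e, W), h(b, 3)) = tree(h(e, h(M, h(e, e))), h(b, 3)).
Decompose h/2: 3 = 3,  h(3, S) = V.
Delete trivial equation 3 = 3.
Bind V := h(3, S); no other remaining equation mentions V.
Decompose tree/2: tree(e, M) = tree(e, tree(tree(3, e), tree(e, e))),  tree(S, 3) = tree(h(b, h(e, e)), 3).
Decompose tree/2: e = e,  M = tree(tree(3, e), tree(e, e)).
Delete trivial equation e = e.
Bind M := tree(tree(3, e), tree(e, e)); substituting into the one remaining equation that mentions M gives: tree(h(e, W), h(b, 3)) = tree(h(e, h(tree(tree(3, e), tree(e, e)), h(e, e))), h(b, 3)).
Decompose tree/2: S = h(b, h(e, e)),  3 = 3.
Bind S := h(b, h(e, e)); no other remaining equation mentions S. Substituting into the earlier binding gives V := h(3, h(b, h(e, e))).
Delete trivial equation 3 = 3.
Decompose tree/2: h(e, W) = h(e, h(tree(tree(3, e), tree(e, e)), h(e, e))),  h(b, 3) = h(b, 3).
Decompose h/2: e = e,  W = h(tree(tree(3, e), tree(e, e)), h(e, e)).
Delete trivial equation e = e.
Bind W := h(tree(tree(3, e), tree(e, e)), h(e, e)); no other remaining equation mentions W.
Delete trivial equation h(b, 3) = h(b, 3).
No equations remain and no clash or occurs-check failure arose, so a unifier exists.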